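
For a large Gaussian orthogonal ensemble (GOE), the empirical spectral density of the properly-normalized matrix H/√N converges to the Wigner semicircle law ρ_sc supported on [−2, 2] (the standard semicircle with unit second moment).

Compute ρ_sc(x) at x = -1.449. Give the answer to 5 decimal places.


ρ_sc(x) = (1/(2π)) √(4 − x²). With x = -1.449:
  4 − x² = 4 − (-1.449)² = 4 − 2.099601 = 1.900399.
  √(4 − x²) = 1.378550.
  1/(2π) = 0.159155.
  ρ_sc(-1.449) = 0.159155 · 1.378550 = 0.219403.

Rounded to 5 decimal places: ρ_sc(-1.449) ≈ 0.21940.


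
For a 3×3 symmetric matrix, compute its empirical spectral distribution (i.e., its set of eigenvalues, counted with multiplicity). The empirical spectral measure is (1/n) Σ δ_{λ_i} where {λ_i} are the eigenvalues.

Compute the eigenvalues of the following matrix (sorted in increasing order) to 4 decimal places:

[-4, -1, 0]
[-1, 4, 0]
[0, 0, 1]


Since M is real symmetric, all three eigenvalues are real; they are the roots of det(λI − M) = λ³ − (tr M) λ² + s λ − det M, where s is the sum of the principal 2×2 minors.
tr M = -4 + 4 + 1 = 1.
s = ((-4)·4 − (-1)²) + ((-4)·1 − 0²) + (4·1 − 0²) = -17 + (-4) + 4 = -17.
det M (expand along row 1) = (-4)·4 − (-1)·(-1) + 0·0 = -17.
Characteristic polynomial: λ³ − λ² − 17λ + 17 = 0.
Substitute λ = y + (tr M)/3 = y + 0.333333 to remove the quadratic term: y³ + p·y + q = 0 with p = s − (tr M)²/3 = -17.333333 and q = −2(tr M)³/27 + (tr M)·s/3 − det M = 11.259259.
Three real roots ⇒ use the trigonometric (Viète) form: r = 2√(−p/3) = 4.807402, φ = arccos(3q/(p·r)) = arccos(-0.405358) = 1.988167 rad.
y_k = r·cos(φ/3 − 2πk/3) for k = 0, 1, 2 gives y = 3.789772, 0.666667, -4.456439.
λ_k = y_k + 0.333333 gives λ = 4.1231, 1.0000, -4.1231 (check: the sum is 1.0000 = tr M).

Eigenvalues sorted in increasing order: [-4.1231, 1.0000, 4.1231].


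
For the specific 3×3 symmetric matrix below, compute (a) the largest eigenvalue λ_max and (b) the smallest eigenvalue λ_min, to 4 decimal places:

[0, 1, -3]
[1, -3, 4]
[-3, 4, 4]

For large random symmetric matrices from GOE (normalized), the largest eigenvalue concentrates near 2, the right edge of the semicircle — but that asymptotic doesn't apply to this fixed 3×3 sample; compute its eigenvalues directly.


Since M is real symmetric, all three eigenvalues are real; they are the roots of det(λI − M) = λ³ − (tr M) λ² + s λ − det M, where s is the sum of the principal 2×2 minors.
tr M = 0 + (-3) + 4 = 1.
s = (0·(-3) − 1²) + (0·4 − (-3)²) + ((-3)·4 − 4²) = -1 + (-9) + (-28) = -38.
det M (expand along row 1) = 0·(-28) − 1·16 + (-3)·(-5) = -1.
Characteristic polynomial: λ³ − λ² − 38λ + 1 = 0.
Substitute λ = y + (tr M)/3 = y + 0.333333 to remove the quadratic term: y³ + p·y + q = 0 with p = s − (tr M)²/3 = -38.333333 and q = −2(tr M)³/27 + (tr M)·s/3 − det M = -11.740741.
Three real roots ⇒ use the trigonometric (Viète) form: r = 2√(−p/3) = 7.149204, φ = arccos(3q/(p·r)) = arccos(0.128523) = 1.441916 rad.
y_k = r·cos(φ/3 − 2πk/3) for k = 0, 1, 2 gives y = 6.339197, -0.307035, -6.032162.
λ_k = y_k + 0.333333 gives λ = 6.6725, 0.0263, -5.6988 (check: the sum is 1.0000 = tr M).

Hence λ_max = 6.6725 and λ_min = -5.6988.


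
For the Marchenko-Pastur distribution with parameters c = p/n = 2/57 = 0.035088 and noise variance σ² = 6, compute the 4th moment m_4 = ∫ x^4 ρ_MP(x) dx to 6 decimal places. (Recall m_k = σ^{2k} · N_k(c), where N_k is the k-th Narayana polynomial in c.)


E[X⁴] = σ⁸ (1 + 6c + 6c² + c³) (fourth MP moment). With σ² = 6 (so σ⁸ = 1296) and c = 2/57 = 0.035088: E[X⁴] = 1296 · (1 + 6·0.035088 + 6·(0.035088)² + (0.035088)³) = 1296 · 1.217956.

So E[X^4] = 1578.471497.


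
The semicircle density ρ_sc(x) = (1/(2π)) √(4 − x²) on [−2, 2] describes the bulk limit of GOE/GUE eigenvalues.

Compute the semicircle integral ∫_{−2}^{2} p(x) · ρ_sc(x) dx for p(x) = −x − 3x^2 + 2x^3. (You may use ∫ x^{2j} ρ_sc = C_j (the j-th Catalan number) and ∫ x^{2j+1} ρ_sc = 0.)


Write p(x) = Σ a_i x^i, split into monomials and integrate each against ρ_sc separately.
Using ∫ x^{2j} ρ_sc = C_j = (1/(j+1)) C(2j, j) (Catalan numbers) and ∫ x^{2j+1} ρ_sc = 0 (odd monomials vanish by symmetry):
  i = 1 (odd): ∫ x^1 ρ_sc = 0 (vanishes)
  i = 2 (even): a_2 · C_{1} = -3 · 1 = -3
  i = 3 (odd): ∫ x^3 ρ_sc = 0 (vanishes)

Summing the contributions: ∫_{−2}^{2} p(x) ρ_sc(x) dx = -3.


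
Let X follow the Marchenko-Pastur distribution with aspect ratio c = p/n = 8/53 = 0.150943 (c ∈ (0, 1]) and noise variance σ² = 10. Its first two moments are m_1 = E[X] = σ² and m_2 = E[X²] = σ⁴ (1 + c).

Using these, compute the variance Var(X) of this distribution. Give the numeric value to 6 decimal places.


m_1 = E[X] = σ² = 10, so m_1² = 100.
m_2 = E[X²] = σ⁴ (1 + c) = 100 · (1 + 0.150943) = 100 · 1.150943 = 115.094340.
(Note m_2 − m_1² simplifies to c · σ⁴ = 0.150943 · 100.)

Var(X) = m_2 − m_1² = 115.094340 − 100 = 15.094340.


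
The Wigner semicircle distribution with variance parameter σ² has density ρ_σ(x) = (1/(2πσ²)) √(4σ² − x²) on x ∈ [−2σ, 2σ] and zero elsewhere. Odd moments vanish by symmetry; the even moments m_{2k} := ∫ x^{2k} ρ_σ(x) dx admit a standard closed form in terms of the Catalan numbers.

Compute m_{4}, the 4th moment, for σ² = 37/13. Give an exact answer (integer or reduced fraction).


By the scaled semicircle moment identity, m_{2k} = σ^{2k} · C_k with k = 2.
C_2 = (1/(k+1)) · C(2k, k) = (1/3) · C(4, 2) = (1/3) · 6 = 2.
σ^{2k} = (σ²)^k = (37/13)^2 = 1369/169.

Therefore m_{4} = σ^{4} · C_2 = (1369/169) · 2 = 2738/169.


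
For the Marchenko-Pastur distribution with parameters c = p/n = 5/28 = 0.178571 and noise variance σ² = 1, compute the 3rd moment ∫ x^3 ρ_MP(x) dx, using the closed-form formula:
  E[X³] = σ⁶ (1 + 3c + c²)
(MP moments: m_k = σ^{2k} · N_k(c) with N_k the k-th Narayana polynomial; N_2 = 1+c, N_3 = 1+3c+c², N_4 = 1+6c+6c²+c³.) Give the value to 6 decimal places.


E[X³] = σ⁶ (1 + 3c + c²) (third MP moment). With σ² = 1 (so σ⁶ = 1) and c = 5/28 = 0.178571: E[X³] = 1 · (1 + 3·0.178571 + (0.178571)²) = 1 · 1.567602.

So E[X^3] = 1.567602.


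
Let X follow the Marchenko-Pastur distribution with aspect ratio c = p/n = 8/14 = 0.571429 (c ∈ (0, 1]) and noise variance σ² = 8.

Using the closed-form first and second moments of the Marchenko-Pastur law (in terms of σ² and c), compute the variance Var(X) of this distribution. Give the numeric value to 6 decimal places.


Recall the MP moments m_1 = E[X] = σ² and m_2 = E[X²] = σ⁴ (1 + c).
m_1 = E[X] = σ² = 8, so m_1² = 64.
m_2 = E[X²] = σ⁴ (1 + c) = 64 · (1 + 0.571429) = 64 · 1.571429 = 100.571429.
(Note m_2 − m_1² simplifies to c · σ⁴ = 0.571429 · 64.)

Var(X) = m_2 − m_1² = 100.571429 − 64 = 36.571429.


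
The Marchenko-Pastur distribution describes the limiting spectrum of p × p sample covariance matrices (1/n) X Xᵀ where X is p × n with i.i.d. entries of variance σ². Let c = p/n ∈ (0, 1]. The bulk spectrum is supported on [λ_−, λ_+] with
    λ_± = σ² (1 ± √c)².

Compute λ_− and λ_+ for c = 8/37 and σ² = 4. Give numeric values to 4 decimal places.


c = 8/37 = 0.216216; √c = 0.464991.
λ_− = σ² (1 − √c)² = 4 · (1 − 0.464991)² = 4 · (0.535009)² = 1.144940.
λ_+ = σ² (1 + √c)² = 4 · (1 + 0.464991)² = 4 · (1.464991)² = 8.584789.

Rounded to 4 decimal places: λ_− ≈ 1.1449, λ_+ ≈ 8.5848.


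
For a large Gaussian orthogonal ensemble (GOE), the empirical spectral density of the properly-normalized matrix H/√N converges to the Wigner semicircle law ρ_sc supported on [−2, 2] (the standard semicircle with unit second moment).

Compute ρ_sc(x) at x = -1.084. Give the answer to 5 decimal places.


ρ_sc(x) = (1/(2π)) √(4 − x²). With x = -1.084:
  4 − x² = 4 − (-1.084)² = 4 − 1.175056 = 2.824944.
  √(4 − x²) = 1.680757.
  1/(2π) = 0.159155.
  ρ_sc(-1.084) = 0.159155 · 1.680757 = 0.267501.

Rounded to 5 decimal places: ρ_sc(-1.084) ≈ 0.26750.


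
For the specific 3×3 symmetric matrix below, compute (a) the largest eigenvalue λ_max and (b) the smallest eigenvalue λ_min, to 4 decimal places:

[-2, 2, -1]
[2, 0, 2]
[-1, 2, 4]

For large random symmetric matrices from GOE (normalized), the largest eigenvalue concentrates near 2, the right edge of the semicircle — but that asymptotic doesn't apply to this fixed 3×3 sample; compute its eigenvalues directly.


Since M is real symmetric, all three eigenvalues are real; they are the roots of det(λI − M) = λ³ − (tr M) λ² + s λ − det M, where s is the sum of the principal 2×2 minors.
tr M = -2 + 0 + 4 = 2.
s = ((-2)·0 − 2²) + ((-2)·4 − (-1)²) + (0·4 − 2²) = -4 + (-9) + (-4) = -17.
det M (expand along row 1) = (-2)·(-4) − 2·10 + (-1)·4 = -16.
Characteristic polynomial: λ³ − 2λ² − 17λ + 16 = 0.
Substitute λ = y + (tr M)/3 = y + 0.666667 to remove the quadratic term: y³ + p·y + q = 0 with p = s − (tr M)²/3 = -18.333333 and q = −2(tr M)³/27 + (tr M)·s/3 − det M = 4.074074.
Three real roots ⇒ use the trigonometric (Viète) form: r = 2√(−p/3) = 4.944132, φ = arccos(3q/(p·r)) = arccos(-0.134840) = 1.706048 rad.
y_k = r·cos(φ/3 − 2πk/3) for k = 0, 1, 2 gives y = 4.165981, 0.222826, -4.388806.
λ_k = y_k + 0.666667 gives λ = 4.8326, 0.8895, -3.7221 (check: the sum is 2.0000 = tr M).

Hence λ_max = 4.8326 and λ_min = -3.7221.


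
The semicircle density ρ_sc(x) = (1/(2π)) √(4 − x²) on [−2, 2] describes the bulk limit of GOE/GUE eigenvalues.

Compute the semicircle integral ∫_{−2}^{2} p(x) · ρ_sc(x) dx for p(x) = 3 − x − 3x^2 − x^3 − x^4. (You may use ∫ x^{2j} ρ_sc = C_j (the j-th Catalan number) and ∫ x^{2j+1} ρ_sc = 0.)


Write p(x) = Σ a_i x^i, split into monomials and integrate each against ρ_sc separately.
Using ∫ x^{2j} ρ_sc = C_j = (1/(j+1)) C(2j, j) (Catalan numbers) and ∫ x^{2j+1} ρ_sc = 0 (odd monomials vanish by symmetry):
  i = 0 (even): a_0 · C_{0} = 3 · 1 = 3
  i = 1 (odd): ∫ x^1 ρ_sc = 0 (vanishes)
  i = 2 (even): a_2 · C_{1} = -3 · 1 = -3
  i = 3 (odd): ∫ x^3 ρ_sc = 0 (vanishes)
  i = 4 (even): a_4 · C_{2} = -1 · 2 = -2

Summing the contributions: ∫_{−2}^{2} p(x) ρ_sc(x) dx = 3 + (-3) + (-2) = -2.


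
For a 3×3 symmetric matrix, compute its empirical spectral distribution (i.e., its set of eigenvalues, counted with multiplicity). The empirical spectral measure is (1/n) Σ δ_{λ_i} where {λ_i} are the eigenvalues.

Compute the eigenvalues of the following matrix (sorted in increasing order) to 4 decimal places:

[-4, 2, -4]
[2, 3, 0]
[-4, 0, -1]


Since M is real symmetric, all three eigenvalues are real; they are the roots of det(λI − M) = λ³ − (tr M) λ² + s λ − det M, where s is the sum of the principal 2×2 minors.
tr M = -4 + 3 + (-1) = -2.
s = ((-4)·3 − 2²) + ((-4)·(-1) − (-4)²) + (3·(-1) − 0²) = -16 + (-12) + (-3) = -31.
det M (expand along row 1) = (-4)·(-3) − 2·(-2) + (-4)·12 = -32.
Characteristic polynomial: λ³ + 2λ² − 31λ + 32 = 0.
Substitute λ = y + (tr M)/3 = y − 0.666667 to remove the quadratic term: y³ + p·y + q = 0 with p = s − (tr M)²/3 = -32.333333 and q = −2(tr M)³/27 + (tr M)·s/3 − det M = 53.259259.
Three real roots ⇒ use the trigonometric (Viète) form: r = 2√(−p/3) = 6.565905, φ = arccos(3q/(p·r)) = arccos(-0.752612) = 2.422817 rad.
y_k = r·cos(φ/3 − 2πk/3) for k = 0, 1, 2 gives y = 4.538555, 1.839794, -6.378349.
λ_k = y_k − 0.666667 gives λ = 3.8719, 1.1731, -7.0450 (check: the sum is -2.0000 = tr M).

Eigenvalues sorted in increasing order: [-7.0450, 1.1731, 3.8719].


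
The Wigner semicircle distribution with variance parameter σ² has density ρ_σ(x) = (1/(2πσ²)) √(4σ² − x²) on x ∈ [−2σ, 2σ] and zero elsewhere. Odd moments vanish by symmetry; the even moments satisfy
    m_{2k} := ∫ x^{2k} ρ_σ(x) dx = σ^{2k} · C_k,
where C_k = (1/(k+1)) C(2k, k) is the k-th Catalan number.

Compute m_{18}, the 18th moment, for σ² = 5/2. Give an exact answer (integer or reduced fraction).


By the scaled semicircle moment identity, m_{2k} = σ^{2k} · C_k with k = 9.
C_9 = (1/(k+1)) · C(2k, k) = (1/10) · C(18, 9) = (1/10) · 48620 = 4862.
σ^{2k} = (σ²)^k = (5/2)^9 = 1953125/512.

Therefore m_{18} = σ^{18} · C_9 = (1953125/512) · 4862 = 4748046875/256.


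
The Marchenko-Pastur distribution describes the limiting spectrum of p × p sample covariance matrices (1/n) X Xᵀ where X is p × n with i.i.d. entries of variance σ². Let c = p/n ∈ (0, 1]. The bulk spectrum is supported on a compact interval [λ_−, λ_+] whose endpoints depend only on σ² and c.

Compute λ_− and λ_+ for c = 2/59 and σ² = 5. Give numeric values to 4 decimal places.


c = 2/59 = 0.033898; √c = 0.184115.
λ_− = σ² (1 − √c)² = 5 · (1 − 0.184115)² = 5 · (0.815885)² = 3.328342.
λ_+ = σ² (1 + √c)² = 5 · (1 + 0.184115)² = 5 · (1.184115)² = 7.010641.

Rounded to 4 decimal places: λ_− ≈ 3.3283, λ_+ ≈ 7.0106.


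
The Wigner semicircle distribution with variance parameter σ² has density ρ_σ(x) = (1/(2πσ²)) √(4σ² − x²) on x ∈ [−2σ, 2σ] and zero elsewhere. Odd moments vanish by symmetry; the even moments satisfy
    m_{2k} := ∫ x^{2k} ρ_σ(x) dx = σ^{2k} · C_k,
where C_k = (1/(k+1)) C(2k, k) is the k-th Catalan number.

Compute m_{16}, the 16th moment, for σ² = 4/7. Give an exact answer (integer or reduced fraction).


By the scaled semicircle moment identity, m_{2k} = σ^{2k} · C_k with k = 8.
C_8 = (1/(k+1)) · C(2k, k) = (1/9) · C(16, 8) = (1/9) · 12870 = 1430.
σ^{2k} = (σ²)^k = (4/7)^8 = 65536/5764801.

Therefore m_{16} = σ^{16} · C_8 = (65536/5764801) · 1430 = 93716480/5764801.


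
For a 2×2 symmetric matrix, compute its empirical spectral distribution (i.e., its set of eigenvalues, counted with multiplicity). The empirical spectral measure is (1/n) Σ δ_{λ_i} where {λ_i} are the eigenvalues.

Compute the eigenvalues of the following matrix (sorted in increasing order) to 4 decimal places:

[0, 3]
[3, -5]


Since M is real symmetric, both eigenvalues are real; they are the roots of det(λI − M) = λ² − (tr M) λ + det M.
tr M = 0 + (-5) = -5.
det M = 0·(-5) − 3² = 0 − 9 = -9.
Characteristic polynomial: λ² + 5λ − 9 = 0.
Discriminant Δ = (tr M)² − 4·det M = 25 − (-36) = 61; √Δ = 7.810250.
λ = (tr M ± √Δ)/2 = (-5 ± 7.810250)/2, giving (tr M − √Δ)/2 = -6.4051 and (tr M + √Δ)/2 = 1.4051.

Eigenvalues sorted in increasing order: [-6.4051, 1.4051].


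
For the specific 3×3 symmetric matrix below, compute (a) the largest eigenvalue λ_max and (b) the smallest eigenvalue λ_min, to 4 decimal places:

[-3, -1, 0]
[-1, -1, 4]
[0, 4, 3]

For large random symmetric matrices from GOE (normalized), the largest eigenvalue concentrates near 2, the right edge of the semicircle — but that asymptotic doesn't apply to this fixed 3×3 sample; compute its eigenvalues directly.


Since M is real symmetric, all three eigenvalues are real; they are the roots of det(λI − M) = λ³ − (tr M) λ² + s λ − det M, where s is the sum of the principal 2×2 minors.
tr M = -3 + (-1) + 3 = -1.
s = ((-3)·(-1) − (-1)²) + ((-3)·3 − 0²) + ((-1)·3 − 4²) = 2 + (-9) + (-19) = -26.
det M (expand along row 1) = (-3)·(-19) − (-1)·(-3) + 0·(-4) = 54.
Characteristic polynomial: λ³ + λ² − 26λ − 54 = 0.
Substitute λ = y + (tr M)/3 = y − 0.333333 to remove the quadratic term: y³ + p·y + q = 0 with p = s − (tr M)²/3 = -26.333333 and q = −2(tr M)³/27 + (tr M)·s/3 − det M = -45.259259.
Three real roots ⇒ use the trigonometric (Viète) form: r = 2√(−p/3) = 5.925463, φ = arccos(3q/(p·r)) = arccos(0.870163) = 0.515263 rad.
y_k = r·cos(φ/3 − 2πk/3) for k = 0, 1, 2 gives y = 5.838278, -2.042090, -3.796188.
λ_k = y_k − 0.333333 gives λ = 5.5049, -2.3754, -4.1295 (check: the sum is -1.0000 = tr M).

Hence λ_max = 5.5049 and λ_min = -4.1295.


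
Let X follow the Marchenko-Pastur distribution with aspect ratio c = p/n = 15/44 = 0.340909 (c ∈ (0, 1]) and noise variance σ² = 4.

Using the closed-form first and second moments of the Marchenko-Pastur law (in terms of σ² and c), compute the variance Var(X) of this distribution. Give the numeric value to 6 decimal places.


Recall the MP moments m_1 = E[X] = σ² and m_2 = E[X²] = σ⁴ (1 + c).
m_1 = E[X] = σ² = 4, so m_1² = 16.
m_2 = E[X²] = σ⁴ (1 + c) = 16 · (1 + 0.340909) = 16 · 1.340909 = 21.454545.
(Note m_2 − m_1² simplifies to c · σ⁴ = 0.340909 · 16.)

Var(X) = m_2 − m_1² = 21.454545 − 16 = 5.454545.


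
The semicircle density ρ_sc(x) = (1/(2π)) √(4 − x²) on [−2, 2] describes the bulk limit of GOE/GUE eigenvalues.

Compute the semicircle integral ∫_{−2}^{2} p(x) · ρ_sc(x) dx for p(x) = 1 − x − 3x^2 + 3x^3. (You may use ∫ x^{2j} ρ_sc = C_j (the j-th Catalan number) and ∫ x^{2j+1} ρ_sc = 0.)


Write p(x) = Σ a_i x^i, split into monomials and integrate each against ρ_sc separately.
Using ∫ x^{2j} ρ_sc = C_j = (1/(j+1)) C(2j, j) (Catalan numbers) and ∫ x^{2j+1} ρ_sc = 0 (odd monomials vanish by symmetry):
  i = 0 (even): a_0 · C_{0} = 1 · 1 = 1
  i = 1 (odd): ∫ x^1 ρ_sc = 0 (vanishes)
  i = 2 (even): a_2 · C_{1} = -3 · 1 = -3
  i = 3 (odd): ∫ x^3 ρ_sc = 0 (vanishes)

Summing the contributions: ∫_{−2}^{2} p(x) ρ_sc(x) dx = 1 + (-3) = -2.


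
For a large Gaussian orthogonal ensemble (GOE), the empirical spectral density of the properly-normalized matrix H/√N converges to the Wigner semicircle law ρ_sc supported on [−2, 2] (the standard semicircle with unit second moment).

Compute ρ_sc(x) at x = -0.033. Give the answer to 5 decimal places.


ρ_sc(x) = (1/(2π)) √(4 − x²). With x = -0.033:
  4 − x² = 4 − (-0.033)² = 4 − 0.001089 = 3.998911.
  √(4 − x²) = 1.999728.
  1/(2π) = 0.159155.
  ρ_sc(-0.033) = 0.159155 · 1.999728 = 0.318267.

Rounded to 5 decimal places: ρ_sc(-0.033) ≈ 0.31827.


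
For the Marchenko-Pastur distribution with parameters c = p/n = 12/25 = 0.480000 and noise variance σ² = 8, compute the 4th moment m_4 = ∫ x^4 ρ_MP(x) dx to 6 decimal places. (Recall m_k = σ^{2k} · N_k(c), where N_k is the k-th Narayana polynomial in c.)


E[X⁴] = σ⁸ (1 + 6c + 6c² + c³) (fourth MP moment). With σ² = 8 (so σ⁸ = 4096) and c = 12/25 = 0.480000: E[X⁴] = 4096 · (1 + 6·0.480000 + 6·(0.480000)² + (0.480000)³) = 4096 · 5.372992.

So E[X^4] = 22007.775232.


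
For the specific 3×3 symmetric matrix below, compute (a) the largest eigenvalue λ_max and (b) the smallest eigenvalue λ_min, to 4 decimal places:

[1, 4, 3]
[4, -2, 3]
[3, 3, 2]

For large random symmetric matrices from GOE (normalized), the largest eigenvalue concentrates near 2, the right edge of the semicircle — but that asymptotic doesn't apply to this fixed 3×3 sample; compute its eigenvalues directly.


Since M is real symmetric, all three eigenvalues are real; they are the roots of det(λI − M) = λ³ − (tr M) λ² + s λ − det M, where s is the sum of the principal 2×2 minors.
tr M = 1 + (-2) + 2 = 1.
s = (1·(-2) − 4²) + (1·2 − 3²) + ((-2)·2 − 3²) = -18 + (-7) + (-13) = -38.
det M (expand along row 1) = 1·(-13) − 4·(-1) + 3·18 = 45.
Characteristic polynomial: λ³ − λ² − 38λ − 45 = 0.
Substitute λ = y + (tr M)/3 = y + 0.333333 to remove the quadratic term: y³ + p·y + q = 0 with p = s − (tr M)²/3 = -38.333333 and q = −2(tr M)³/27 + (tr M)·s/3 − det M = -57.740741.
Three real roots ⇒ use the trigonometric (Viète) form: r = 2√(−p/3) = 7.149204, φ = arccos(3q/(p·r)) = arccos(0.632076) = 0.886567 rad.
y_k = r·cos(φ/3 − 2πk/3) for k = 0, 1, 2 gives y = 6.839287, -1.616465, -5.222821.
λ_k = y_k + 0.333333 gives λ = 7.1726, -1.2831, -4.8895 (check: the sum is 1.0000 = tr M).

Hence λ_max = 7.1726 and λ_min = -4.8895.


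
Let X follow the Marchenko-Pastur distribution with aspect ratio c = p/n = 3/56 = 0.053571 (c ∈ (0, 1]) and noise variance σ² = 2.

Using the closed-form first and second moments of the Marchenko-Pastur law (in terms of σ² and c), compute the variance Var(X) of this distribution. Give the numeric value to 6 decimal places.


Recall the MP moments m_1 = E[X] = σ² and m_2 = E[X²] = σ⁴ (1 + c).
m_1 = E[X] = σ² = 2, so m_1² = 4.
m_2 = E[X²] = σ⁴ (1 + c) = 4 · (1 + 0.053571) = 4 · 1.053571 = 4.214286.
(Note m_2 − m_1² simplifies to c · σ⁴ = 0.053571 · 4.)

Var(X) = m_2 − m_1² = 4.214286 − 4 = 0.214286.


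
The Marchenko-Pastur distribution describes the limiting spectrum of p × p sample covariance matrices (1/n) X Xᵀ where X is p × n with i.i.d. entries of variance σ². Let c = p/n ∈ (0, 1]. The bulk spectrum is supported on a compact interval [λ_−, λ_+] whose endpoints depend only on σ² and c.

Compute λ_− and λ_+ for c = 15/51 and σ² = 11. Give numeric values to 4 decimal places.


c = 15/51 = 0.294118; √c = 0.542326.
λ_− = σ² (1 − √c)² = 11 · (1 − 0.542326)² = 11 · (0.457674)² = 2.304119.
λ_+ = σ² (1 + √c)² = 11 · (1 + 0.542326)² = 11 · (1.542326)² = 26.166469.

Rounded to 4 decimal places: λ_− ≈ 2.3041, λ_+ ≈ 26.1665.


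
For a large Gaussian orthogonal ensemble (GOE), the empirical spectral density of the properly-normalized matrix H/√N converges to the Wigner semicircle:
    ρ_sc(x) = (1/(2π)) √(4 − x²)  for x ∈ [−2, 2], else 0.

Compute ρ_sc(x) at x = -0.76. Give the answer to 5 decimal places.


ρ_sc(x) = (1/(2π)) √(4 − x²). With x = -0.76:
  4 − x² = 4 − (-0.76)² = 4 − 0.577600 = 3.422400.
  √(4 − x²) = 1.849973.
  1/(2π) = 0.159155.
  ρ_sc(-0.76) = 0.159155 · 1.849973 = 0.294432.

Rounded to 5 decimal places: ρ_sc(-0.76) ≈ 0.29443.


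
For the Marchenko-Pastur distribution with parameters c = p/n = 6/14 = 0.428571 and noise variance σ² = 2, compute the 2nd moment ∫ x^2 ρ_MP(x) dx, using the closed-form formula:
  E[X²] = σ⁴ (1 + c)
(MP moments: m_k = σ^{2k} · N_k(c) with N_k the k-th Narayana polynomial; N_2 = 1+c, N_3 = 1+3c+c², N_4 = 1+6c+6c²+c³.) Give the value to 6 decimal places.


E[X²] = σ⁴ (1 + c) (second MP moment). With σ² = 2 (so σ⁴ = 4) and c = 6/14 = 0.428571: E[X²] = 4 · (1 + 0.428571) = 4 · 1.428571.

So E[X^2] = 5.714286.


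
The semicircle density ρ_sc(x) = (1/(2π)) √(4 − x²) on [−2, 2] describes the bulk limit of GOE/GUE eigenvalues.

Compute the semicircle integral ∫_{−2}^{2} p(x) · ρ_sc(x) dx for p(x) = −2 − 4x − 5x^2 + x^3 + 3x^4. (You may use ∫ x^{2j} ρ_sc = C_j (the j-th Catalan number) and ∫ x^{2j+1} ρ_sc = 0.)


Write p(x) = Σ a_i x^i, split into monomials and integrate each against ρ_sc separately.
Using ∫ x^{2j} ρ_sc = C_j = (1/(j+1)) C(2j, j) (Catalan numbers) and ∫ x^{2j+1} ρ_sc = 0 (odd monomials vanish by symmetry):
  i = 0 (even): a_0 · C_{0} = -2 · 1 = -2
  i = 1 (odd): ∫ x^1 ρ_sc = 0 (vanishes)
  i = 2 (even): a_2 · C_{1} = -5 · 1 = -5
  i = 3 (odd): ∫ x^3 ρ_sc = 0 (vanishes)
  i = 4 (even): a_4 · C_{2} = 3 · 2 = 6

Summing the contributions: ∫_{−2}^{2} p(x) ρ_sc(x) dx = (-2) + (-5) + 6 = -1.


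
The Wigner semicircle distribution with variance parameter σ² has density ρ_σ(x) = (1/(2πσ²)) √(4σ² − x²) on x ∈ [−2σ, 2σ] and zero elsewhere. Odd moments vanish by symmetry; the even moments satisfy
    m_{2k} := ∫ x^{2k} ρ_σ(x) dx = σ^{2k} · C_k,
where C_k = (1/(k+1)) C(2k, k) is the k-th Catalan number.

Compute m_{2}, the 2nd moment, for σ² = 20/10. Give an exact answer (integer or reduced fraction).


By the scaled semicircle moment identity, m_{2k} = σ^{2k} · C_k with k = 1.
C_1 = (1/(k+1)) · C(2k, k) = (1/2) · C(2, 1) = (1/2) · 2 = 1.
σ^{2k} = (σ²)^k = (20/10)^1 = 2.

Therefore m_{2} = σ^{2} · C_1 = 2 · 1 = 2.


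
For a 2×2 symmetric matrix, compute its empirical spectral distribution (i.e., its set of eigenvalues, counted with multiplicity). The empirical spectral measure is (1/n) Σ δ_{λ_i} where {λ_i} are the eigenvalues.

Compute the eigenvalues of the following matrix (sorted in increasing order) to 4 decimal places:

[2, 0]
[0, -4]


Since M is real symmetric, both eigenvalues are real; they are the roots of det(λI − M) = λ² − (tr M) λ + det M.
tr M = 2 + (-4) = -2.
det M = 2·(-4) − 0² = -8 − 0 = -8.
Characteristic polynomial: λ² + 2λ − 8 = 0.
Discriminant Δ = (tr M)² − 4·det M = 4 − (-32) = 36; √Δ = 6.000000.
λ = (tr M ± √Δ)/2 = (-2 ± 6.000000)/2, giving (tr M − √Δ)/2 = -4.0000 and (tr M + √Δ)/2 = 2.0000.

Eigenvalues sorted in increasing order: [-4.0000, 2.0000].


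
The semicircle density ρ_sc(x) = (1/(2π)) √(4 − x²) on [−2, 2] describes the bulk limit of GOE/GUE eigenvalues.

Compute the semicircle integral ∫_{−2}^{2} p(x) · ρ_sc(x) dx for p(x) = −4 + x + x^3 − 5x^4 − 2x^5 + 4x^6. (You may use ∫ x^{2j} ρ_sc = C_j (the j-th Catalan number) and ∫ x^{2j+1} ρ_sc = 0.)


Write p(x) = Σ a_i x^i, split into monomials and integrate each against ρ_sc separately.
Using ∫ x^{2j} ρ_sc = C_j = (1/(j+1)) C(2j, j) (Catalan numbers) and ∫ x^{2j+1} ρ_sc = 0 (odd monomials vanish by symmetry):
  i = 0 (even): a_0 · C_{0} = -4 · 1 = -4
  i = 1 (odd): ∫ x^1 ρ_sc = 0 (vanishes)
  i = 3 (odd): ∫ x^3 ρ_sc = 0 (vanishes)
  i = 4 (even): a_4 · C_{2} = -5 · 2 = -10
  i = 5 (odd): ∫ x^5 ρ_sc = 0 (vanishes)
  i = 6 (even): a_6 · C_{3} = 4 · 5 = 20

Summing the contributions: ∫_{−2}^{2} p(x) ρ_sc(x) dx = (-4) + (-10) + 20 = 6.


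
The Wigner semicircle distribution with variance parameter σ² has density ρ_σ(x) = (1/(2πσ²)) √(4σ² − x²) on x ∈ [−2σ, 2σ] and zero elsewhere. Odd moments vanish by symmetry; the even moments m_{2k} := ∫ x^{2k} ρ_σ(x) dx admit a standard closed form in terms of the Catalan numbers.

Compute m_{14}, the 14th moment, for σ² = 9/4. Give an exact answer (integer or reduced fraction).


By the scaled semicircle moment identity, m_{2k} = σ^{2k} · C_k with k = 7.
C_7 = (1/(k+1)) · C(2k, k) = (1/8) · C(14, 7) = (1/8) · 3432 = 429.
σ^{2k} = (σ²)^k = (9/4)^7 = 4782969/16384.

Therefore m_{14} = σ^{14} · C_7 = (4782969/16384) · 429 = 2051893701/16384.


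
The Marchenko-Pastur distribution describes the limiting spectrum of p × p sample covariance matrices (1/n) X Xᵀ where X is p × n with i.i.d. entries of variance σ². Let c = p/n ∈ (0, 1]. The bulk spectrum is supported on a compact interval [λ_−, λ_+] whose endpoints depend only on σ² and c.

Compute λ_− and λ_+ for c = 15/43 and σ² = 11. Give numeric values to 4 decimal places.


c = 15/43 = 0.348837; √c = 0.590624.
λ_− = σ² (1 − √c)² = 11 · (1 − 0.590624)² = 11 · (0.409376)² = 1.843472.
λ_+ = σ² (1 + √c)² = 11 · (1 + 0.590624)² = 11 · (1.590624)² = 27.830947.

Rounded to 4 decimal places: λ_− ≈ 1.8435, λ_+ ≈ 27.8309.


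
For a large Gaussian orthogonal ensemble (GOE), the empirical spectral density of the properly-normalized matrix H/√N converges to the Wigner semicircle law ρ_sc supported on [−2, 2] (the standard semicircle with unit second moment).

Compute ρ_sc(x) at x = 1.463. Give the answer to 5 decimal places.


ρ_sc(x) = (1/(2π)) √(4 − x²). With x = 1.463:
  4 − x² = 4 − (1.463)² = 4 − 2.140369 = 1.859631.
  √(4 − x²) = 1.363683.
  1/(2π) = 0.159155.
  ρ_sc(1.463) = 0.159155 · 1.363683 = 0.217037.

Rounded to 5 decimal places: ρ_sc(1.463) ≈ 0.21704.


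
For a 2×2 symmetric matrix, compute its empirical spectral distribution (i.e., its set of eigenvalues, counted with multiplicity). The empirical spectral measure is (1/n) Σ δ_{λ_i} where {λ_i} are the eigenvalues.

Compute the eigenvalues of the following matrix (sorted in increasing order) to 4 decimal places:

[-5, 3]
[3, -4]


Since M is real symmetric, both eigenvalues are real; they are the roots of det(λI − M) = λ² − (tr M) λ + det M.
tr M = -5 + (-4) = -9.
det M = (-5)·(-4) − 3² = 20 − 9 = 11.
Characteristic polynomial: λ² + 9λ + 11 = 0.
Discriminant Δ = (tr M)² − 4·det M = 81 − 44 = 37; √Δ = 6.082763.
λ = (tr M ± √Δ)/2 = (-9 ± 6.082763)/2, giving (tr M − √Δ)/2 = -7.5414 and (tr M + √Δ)/2 = -1.4586.

Eigenvalues sorted in increasing order: [-7.5414, -1.4586].


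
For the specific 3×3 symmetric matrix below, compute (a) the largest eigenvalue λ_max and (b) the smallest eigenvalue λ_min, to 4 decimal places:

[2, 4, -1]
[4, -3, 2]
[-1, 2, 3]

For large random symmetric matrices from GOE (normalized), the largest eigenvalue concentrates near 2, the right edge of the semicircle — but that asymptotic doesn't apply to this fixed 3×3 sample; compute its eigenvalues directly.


Since M is real symmetric, all three eigenvalues are real; they are the roots of det(λI − M) = λ³ − (tr M) λ² + s λ − det M, where s is the sum of the principal 2×2 minors.
tr M = 2 + (-3) + 3 = 2.
s = (2·(-3) − 4²) + (2·3 − (-1)²) + ((-3)·3 − 2²) = -22 + 5 + (-13) = -30.
det M (expand along row 1) = 2·(-13) − 4·14 + (-1)·5 = -87.
Characteristic polynomial: λ³ − 2λ² − 30λ + 87 = 0.
Substitute λ = y + (tr M)/3 = y + 0.666667 to remove the quadratic term: y³ + p·y + q = 0 with p = s − (tr M)²/3 = -31.333333 and q = −2(tr M)³/27 + (tr M)·s/3 − det M = 66.407407.
Three real roots ⇒ use the trigonometric (Viète) form: r = 2√(−p/3) = 6.463573, φ = arccos(3q/(p·r)) = arccos(-0.983691) = 2.960739 rad.
y_k = r·cos(φ/3 − 2πk/3) for k = 0, 1, 2 gives y = 3.563161, 2.888671, -6.451832.
λ_k = y_k + 0.666667 gives λ = 4.2298, 3.5553, -5.7852 (check: the sum is 2.0000 = tr M).

Hence λ_max = 4.2298 and λ_min = -5.7852.


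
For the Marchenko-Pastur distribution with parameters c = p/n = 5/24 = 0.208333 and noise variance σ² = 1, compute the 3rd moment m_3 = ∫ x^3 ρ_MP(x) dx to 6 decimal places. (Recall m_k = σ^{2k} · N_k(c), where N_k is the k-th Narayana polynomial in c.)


E[X³] = σ⁶ (1 + 3c + c²) (third MP moment). With σ² = 1 (so σ⁶ = 1) and c = 5/24 = 0.208333: E[X³] = 1 · (1 + 3·0.208333 + (0.208333)²) = 1 · 1.668403.

So E[X^3] = 1.668403.


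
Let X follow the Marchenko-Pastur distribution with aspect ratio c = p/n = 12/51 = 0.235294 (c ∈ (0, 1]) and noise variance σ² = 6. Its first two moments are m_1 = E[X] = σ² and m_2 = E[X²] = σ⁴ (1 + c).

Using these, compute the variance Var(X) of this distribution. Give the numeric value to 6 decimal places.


m_1 = E[X] = σ² = 6, so m_1² = 36.
m_2 = E[X²] = σ⁴ (1 + c) = 36 · (1 + 0.235294) = 36 · 1.235294 = 44.470588.
(Note m_2 − m_1² simplifies to c · σ⁴ = 0.235294 · 36.)

Var(X) = m_2 − m_1² = 44.470588 − 36 = 8.470588.


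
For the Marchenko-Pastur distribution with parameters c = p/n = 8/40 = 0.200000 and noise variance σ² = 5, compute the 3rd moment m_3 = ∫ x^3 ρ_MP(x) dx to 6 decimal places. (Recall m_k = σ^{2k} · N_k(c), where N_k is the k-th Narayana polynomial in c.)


E[X³] = σ⁶ (1 + 3c + c²) (third MP moment). With σ² = 5 (so σ⁶ = 125) and c = 8/40 = 0.200000: E[X³] = 125 · (1 + 3·0.200000 + (0.200000)²) = 125 · 1.640000.

So E[X^3] = 205.000000.


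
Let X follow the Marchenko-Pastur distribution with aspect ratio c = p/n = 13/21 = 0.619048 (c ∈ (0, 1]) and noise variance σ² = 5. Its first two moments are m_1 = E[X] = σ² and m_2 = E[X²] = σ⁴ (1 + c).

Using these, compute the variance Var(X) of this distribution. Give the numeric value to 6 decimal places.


m_1 = E[X] = σ² = 5, so m_1² = 25.
m_2 = E[X²] = σ⁴ (1 + c) = 25 · (1 + 0.619048) = 25 · 1.619048 = 40.476190.
(Note m_2 − m_1² simplifies to c · σ⁴ = 0.619048 · 25.)

Var(X) = m_2 − m_1² = 40.476190 − 25 = 15.476190.


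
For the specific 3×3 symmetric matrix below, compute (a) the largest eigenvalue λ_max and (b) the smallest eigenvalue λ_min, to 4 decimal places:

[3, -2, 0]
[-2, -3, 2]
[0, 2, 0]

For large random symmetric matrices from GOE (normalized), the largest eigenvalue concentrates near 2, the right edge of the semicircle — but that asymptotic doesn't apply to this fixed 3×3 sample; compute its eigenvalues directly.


Since M is real symmetric, all three eigenvalues are real; they are the roots of det(λI − M) = λ³ − (tr M) λ² + s λ − det M, where s is the sum of the principal 2×2 minors.
tr M = 3 + (-3) + 0 = 0.
s = (3·(-3) − (-2)²) + (3·0 − 0²) + ((-3)·0 − 2²) = -13 + 0 + (-4) = -17.
det M (expand along row 1) = 3·(-4) − (-2)·0 + 0·(-4) = -12.
Characteristic polynomial: λ³ − 17λ + 12 = 0.
Substitute λ = y + (tr M)/3 = y + 0.000000 to remove the quadratic term: y³ + p·y + q = 0 with p = s − (tr M)²/3 = -17.000000 and q = −2(tr M)³/27 + (tr M)·s/3 − det M = 12.000000.
Three real roots ⇒ use the trigonometric (Viète) form: r = 2√(−p/3) = 4.760952, φ = arccos(3q/(p·r)) = arccos(-0.444795) = 2.031742 rad.
y_k = r·cos(φ/3 − 2πk/3) for k = 0, 1, 2 gives y = 3.710214, 0.728638, -4.438851.
λ_k = y_k + 0.000000 gives λ = 3.7102, 0.7286, -4.4389 (check: the sum is 0.0000 = tr M).

Hence λ_max = 3.7102 and λ_min = -4.4389.


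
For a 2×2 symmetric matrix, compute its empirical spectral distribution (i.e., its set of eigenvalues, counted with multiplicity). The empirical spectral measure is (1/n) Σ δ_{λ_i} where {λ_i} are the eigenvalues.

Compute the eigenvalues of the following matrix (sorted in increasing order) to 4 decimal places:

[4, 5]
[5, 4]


Since M is real symmetric, both eigenvalues are real; they are the roots of det(λI − M) = λ² − (tr M) λ + det M.
tr M = 4 + 4 = 8.
det M = 4·4 − 5² = 16 − 25 = -9.
Characteristic polynomial: λ² − 8λ − 9 = 0.
Discriminant Δ = (tr M)² − 4·det M = 64 − (-36) = 100; √Δ = 10.000000.
λ = (tr M ± √Δ)/2 = (8 ± 10.000000)/2, giving (tr M − √Δ)/2 = -1.0000 and (tr M + √Δ)/2 = 9.0000.

Eigenvalues sorted in increasing order: [-1.0000, 9.0000].


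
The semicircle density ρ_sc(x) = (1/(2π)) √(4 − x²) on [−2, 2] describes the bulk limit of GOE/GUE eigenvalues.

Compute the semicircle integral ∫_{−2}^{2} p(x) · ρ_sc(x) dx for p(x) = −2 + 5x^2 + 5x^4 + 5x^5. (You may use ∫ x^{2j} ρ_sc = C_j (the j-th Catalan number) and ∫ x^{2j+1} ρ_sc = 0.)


Write p(x) = Σ a_i x^i, split into monomials and integrate each against ρ_sc separately.
Using ∫ x^{2j} ρ_sc = C_j = (1/(j+1)) C(2j, j) (Catalan numbers) and ∫ x^{2j+1} ρ_sc = 0 (odd monomials vanish by symmetry):
  i = 0 (even): a_0 · C_{0} = -2 · 1 = -2
  i = 2 (even): a_2 · C_{1} = 5 · 1 = 5
  i = 4 (even): a_4 · C_{2} = 5 · 2 = 10
  i = 5 (odd): ∫ x^5 ρ_sc = 0 (vanishes)

Summing the contributions: ∫_{−2}^{2} p(x) ρ_sc(x) dx = (-2) + 5 + 10 = 13.


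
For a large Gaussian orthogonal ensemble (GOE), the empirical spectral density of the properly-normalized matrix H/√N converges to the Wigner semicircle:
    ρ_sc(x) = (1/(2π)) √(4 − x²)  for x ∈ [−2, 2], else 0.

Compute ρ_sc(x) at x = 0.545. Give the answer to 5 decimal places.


ρ_sc(x) = (1/(2π)) √(4 − x²). With x = 0.545:
  4 − x² = 4 − (0.545)² = 4 − 0.297025 = 3.702975.
  √(4 − x²) = 1.924312.
  1/(2π) = 0.159155.
  ρ_sc(0.545) = 0.159155 · 1.924312 = 0.306264.

Rounded to 5 decimal places: ρ_sc(0.545) ≈ 0.30626.


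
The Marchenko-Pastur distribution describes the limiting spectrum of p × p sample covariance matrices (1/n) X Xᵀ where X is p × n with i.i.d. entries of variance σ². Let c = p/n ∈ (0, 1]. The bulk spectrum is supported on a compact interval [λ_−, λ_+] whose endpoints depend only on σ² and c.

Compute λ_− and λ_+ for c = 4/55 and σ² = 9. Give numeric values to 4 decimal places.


c = 4/55 = 0.072727; √c = 0.269680.
λ_− = σ² (1 − √c)² = 9 · (1 − 0.269680)² = 9 · (0.730320)² = 4.800306.
λ_+ = σ² (1 + √c)² = 9 · (1 + 0.269680)² = 9 · (1.269680)² = 14.508784.

Rounded to 4 decimal places: λ_− ≈ 4.8003, λ_+ ≈ 14.5088.


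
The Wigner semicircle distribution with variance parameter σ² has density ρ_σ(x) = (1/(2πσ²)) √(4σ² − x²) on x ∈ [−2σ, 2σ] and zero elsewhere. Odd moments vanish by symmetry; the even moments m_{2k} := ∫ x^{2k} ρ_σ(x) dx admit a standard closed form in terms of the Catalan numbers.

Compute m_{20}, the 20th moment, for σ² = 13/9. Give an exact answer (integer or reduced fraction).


By the scaled semicircle moment identity, m_{2k} = σ^{2k} · C_k with k = 10.
C_10 = (1/(k+1)) · C(2k, k) = (1/11) · C(20, 10) = (1/11) · 184756 = 16796.
σ^{2k} = (σ²)^k = (13/9)^10 = 137858491849/3486784401.

Therefore m_{20} = σ^{20} · C_10 = (137858491849/3486784401) · 16796 = 2315471229095804/3486784401.


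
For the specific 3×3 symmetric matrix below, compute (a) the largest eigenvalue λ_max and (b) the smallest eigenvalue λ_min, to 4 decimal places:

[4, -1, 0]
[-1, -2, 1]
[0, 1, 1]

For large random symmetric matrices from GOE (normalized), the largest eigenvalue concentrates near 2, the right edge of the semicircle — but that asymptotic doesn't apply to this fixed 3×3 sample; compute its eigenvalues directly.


Since M is real symmetric, all three eigenvalues are real; they are the roots of det(λI − M) = λ³ − (tr M) λ² + s λ − det M, where s is the sum of the principal 2×2 minors.
tr M = 4 + (-2) + 1 = 3.
s = (4·(-2) − (-1)²) + (4·1 − 0²) + ((-2)·1 − 1²) = -9 + 4 + (-3) = -8.
det M (expand along row 1) = 4·(-3) − (-1)·(-1) + 0·(-1) = -13.
Characteristic polynomial: λ³ − 3λ² − 8λ + 13 = 0.
Substitute λ = y + (tr M)/3 = y + 1.000000 to remove the quadratic term: y³ + p·y + q = 0 with p = s − (tr M)²/3 = -11.000000 and q = −2(tr M)³/27 + (tr M)·s/3 − det M = 3.000000.
Three real roots ⇒ use the trigonometric (Viète) form: r = 2√(−p/3) = 3.829708, φ = arccos(3q/(p·r)) = arccos(-0.213641) = 1.786097 rad.
y_k = r·cos(φ/3 − 2πk/3) for k = 0, 1, 2 gives y = 3.170782, 0.274610, -3.445392.
λ_k = y_k + 1.000000 gives λ = 4.1708, 1.2746, -2.4454 (check: the sum is 3.0000 = tr M).

Hence λ_max = 4.1708 and λ_min = -2.4454.


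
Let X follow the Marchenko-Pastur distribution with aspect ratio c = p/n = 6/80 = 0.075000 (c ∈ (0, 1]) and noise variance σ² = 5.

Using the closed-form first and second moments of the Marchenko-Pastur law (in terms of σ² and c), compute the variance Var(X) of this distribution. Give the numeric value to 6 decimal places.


Recall the MP moments m_1 = E[X] = σ² and m_2 = E[X²] = σ⁴ (1 + c).
m_1 = E[X] = σ² = 5, so m_1² = 25.
m_2 = E[X²] = σ⁴ (1 + c) = 25 · (1 + 0.075000) = 25 · 1.075000 = 26.875000.
(Note m_2 − m_1² simplifies to c · σ⁴ = 0.075000 · 25.)

Var(X) = m_2 − m_1² = 26.875000 − 25 = 1.875000.


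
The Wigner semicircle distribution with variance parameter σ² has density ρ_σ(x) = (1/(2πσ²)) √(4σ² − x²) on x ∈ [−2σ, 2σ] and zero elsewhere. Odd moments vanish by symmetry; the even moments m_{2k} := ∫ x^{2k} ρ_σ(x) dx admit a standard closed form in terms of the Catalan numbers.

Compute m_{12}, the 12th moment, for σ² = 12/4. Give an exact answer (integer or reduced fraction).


By the scaled semicircle moment identity, m_{2k} = σ^{2k} · C_k with k = 6.
C_6 = (1/(k+1)) · C(2k, k) = (1/7) · C(12, 6) = (1/7) · 924 = 132.
σ^{2k} = (σ²)^k = (12/4)^6 = 729.

Therefore m_{12} = σ^{12} · C_6 = 729 · 132 = 96228.


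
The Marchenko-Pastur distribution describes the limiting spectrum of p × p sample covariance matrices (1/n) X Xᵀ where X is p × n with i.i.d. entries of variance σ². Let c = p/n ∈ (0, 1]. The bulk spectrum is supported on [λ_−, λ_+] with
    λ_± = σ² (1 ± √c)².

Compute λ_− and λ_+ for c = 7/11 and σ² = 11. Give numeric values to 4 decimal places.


c = 7/11 = 0.636364; √c = 0.797724.
λ_− = σ² (1 − √c)² = 11 · (1 − 0.797724)² = 11 · (0.202276)² = 0.450071.
λ_+ = σ² (1 + √c)² = 11 · (1 + 0.797724)² = 11 · (1.797724)² = 35.549929.

Rounded to 4 decimal places: λ_− ≈ 0.4501, λ_+ ≈ 35.5499.
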